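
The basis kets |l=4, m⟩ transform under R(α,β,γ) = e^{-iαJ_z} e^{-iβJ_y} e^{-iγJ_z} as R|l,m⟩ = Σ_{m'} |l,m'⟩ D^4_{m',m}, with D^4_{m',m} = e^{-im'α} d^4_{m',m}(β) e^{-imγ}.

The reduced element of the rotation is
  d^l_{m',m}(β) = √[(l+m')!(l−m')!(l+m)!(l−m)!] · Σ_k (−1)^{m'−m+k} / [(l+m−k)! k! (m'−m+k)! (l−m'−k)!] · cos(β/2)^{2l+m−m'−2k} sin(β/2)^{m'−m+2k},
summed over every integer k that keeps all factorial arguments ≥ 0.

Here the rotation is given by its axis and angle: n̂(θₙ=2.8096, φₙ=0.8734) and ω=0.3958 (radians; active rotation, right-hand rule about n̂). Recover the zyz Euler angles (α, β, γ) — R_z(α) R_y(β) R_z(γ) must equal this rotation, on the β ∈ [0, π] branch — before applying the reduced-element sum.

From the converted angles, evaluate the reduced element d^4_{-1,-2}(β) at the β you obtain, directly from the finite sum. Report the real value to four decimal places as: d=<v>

d=-0.2625

Axis–angle → zyz. n̂ = (sinθₙcosφₙ, sinθₙsinφₙ, cosθₙ) = (+0.209319, +0.249829, -0.945395), ω = 0.3958.
R = I cosω + sinω [n̂]ₓ + (1−cosω) n̂n̂ᵀ gives
  R = [+0.926076, +0.368537, +0.081022; -0.360451, +0.927514, -0.098962; -0.111620, +0.062442, +0.991787]
β = atan2(√(R₁₃²+R₂₃²), R₃₃) = 0.128250; α = atan2(R₂₃, R₁₃) mod 2π = 5.398437; γ = atan2(R₃₂, −R₃₁) mod 2π = 0.510045
d^4_{-1,-2}(β=0.1282) via the finite sum:
Half-angle: c=0.997945, s=0.064081. N=√(6·120·2·720)=1018.233765
The bounds max(0,m−m')=0 and min(l+m,l−m')=2 give 3 terms
  k=0: (−1)^1·1018.2338/(240)·0.9979^7·0.0641^1 = -0.267985
  k=1: (−1)^2·1018.2338/(48)·0.9979^5·0.0641^3 = +0.005525
  k=2: (−1)^3·1018.2338/(72)·0.9979^3·0.0641^5 = -0.000015
d^4_{-1,-2}(0.1282) = -0.267985 +0.005525 -0.000015 = -0.262475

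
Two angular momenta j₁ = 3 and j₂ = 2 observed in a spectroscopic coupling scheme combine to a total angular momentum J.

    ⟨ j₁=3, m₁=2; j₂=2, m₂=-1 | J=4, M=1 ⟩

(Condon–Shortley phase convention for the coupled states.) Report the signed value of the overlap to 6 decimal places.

+√(7/20) = +0.591608

√[9·1!5!3!/10! · 5!1!1!3!5!3!] = √(6480/7)
  +(−1)^0/∏(0,1,1,1,4,2)! = 1/48  (running 1/48)
  +(−1)^1/∏(1,0,0,0,5,3)! = -1/720  (running 7/360)
⟨..|..⟩ = √(6480/7)·(7/360) = +0.591608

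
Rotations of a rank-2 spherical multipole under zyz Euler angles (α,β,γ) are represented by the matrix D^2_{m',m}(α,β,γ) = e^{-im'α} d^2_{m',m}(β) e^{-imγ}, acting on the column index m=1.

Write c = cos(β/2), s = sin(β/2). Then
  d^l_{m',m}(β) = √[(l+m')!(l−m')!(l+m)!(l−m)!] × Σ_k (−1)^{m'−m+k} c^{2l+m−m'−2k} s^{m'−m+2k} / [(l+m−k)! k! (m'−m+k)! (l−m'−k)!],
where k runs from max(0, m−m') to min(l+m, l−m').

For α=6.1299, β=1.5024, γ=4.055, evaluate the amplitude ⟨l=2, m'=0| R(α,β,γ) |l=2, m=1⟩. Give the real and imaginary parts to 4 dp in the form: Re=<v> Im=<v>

Re=-0.0510 Im=0.0661

First d^2_{0,1}(β=1.5024), then the phase factors e^{-i(0)α} and e^{-i(1)γ}:
c=cos(1.502400/2)=0.730870, s=sin(1.502400/2)=0.682516; N=√[2·2·6·1]=4.898979
Admissible k: 1..2 (factorial args all ≥0)
  k=1: (−1)^0·4.8990/(2)·0.7309^3·0.6825^1 = +0.652694
  k=2: (−1)^1·4.8990/(2)·0.7309^1·0.6825^3 = -0.569187
d^2_{0,1}(1.5024) = +0.652694 -0.569187 = +0.083507
D = (+1.000000+0.000000i)·(+0.083507)·(-0.611052+0.791590i) = -0.051027+0.066103i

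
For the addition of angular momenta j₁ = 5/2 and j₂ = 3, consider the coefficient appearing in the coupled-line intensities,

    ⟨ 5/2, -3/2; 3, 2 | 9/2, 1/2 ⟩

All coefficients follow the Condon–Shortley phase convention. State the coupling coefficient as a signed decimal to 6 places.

-0.510355  (= −√(361/1386))

triangle: 1!·4!·5!/11! = 2880/39916800
(j±m)!: 1!·4!·5!·1!·5!·4! = 8294400
prefactor² = (2J+1)·Δ·N² = 460800/77
  k=0: +1/(0!·1!·4!·5!·0!·0!) = 1/2880
  k=1: −1/(1!·0!·3!·4!·1!·1!) = -1/144
Σ = -19/2880  ⇒  CG² = 460800/77·(-19/2880)² = 361/1386
CG = −√(361/1386) = -0.510355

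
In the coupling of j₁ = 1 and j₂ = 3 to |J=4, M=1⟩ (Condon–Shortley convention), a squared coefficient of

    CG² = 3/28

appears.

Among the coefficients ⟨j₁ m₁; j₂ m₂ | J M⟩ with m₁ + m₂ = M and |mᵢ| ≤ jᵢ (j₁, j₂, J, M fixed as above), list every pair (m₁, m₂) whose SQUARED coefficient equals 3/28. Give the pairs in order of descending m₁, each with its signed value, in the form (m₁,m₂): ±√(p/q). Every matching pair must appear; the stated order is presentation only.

(-1,2): +√(3/28)

Admissible pairs with m₁+m₂ = M = 1: (-1,2), (0,1), (1,0)
  (m₁,m₂)=(1,0): CG² = 5/14, CG = +√(5/14)
  (m₁,m₂)=(0,1): CG² = 15/28, CG = +√(15/28)
  (m₁,m₂)=(-1,2): CG² = 3/28, CG = +√(3/28)   ← matches the target
Pairs with CG² = 3/28: (-1,2): +√(3/28)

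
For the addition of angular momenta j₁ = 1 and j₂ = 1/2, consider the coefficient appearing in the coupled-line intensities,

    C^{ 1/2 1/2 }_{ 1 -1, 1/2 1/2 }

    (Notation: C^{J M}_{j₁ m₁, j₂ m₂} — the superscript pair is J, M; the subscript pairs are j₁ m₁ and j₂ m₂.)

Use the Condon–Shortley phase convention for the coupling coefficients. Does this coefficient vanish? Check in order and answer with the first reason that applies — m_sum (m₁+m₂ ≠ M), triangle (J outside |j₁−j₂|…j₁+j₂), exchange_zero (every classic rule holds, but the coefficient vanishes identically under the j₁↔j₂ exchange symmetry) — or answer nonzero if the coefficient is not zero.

m-sum: m₁+m₂ = -1+1/2 = -1/2, M = 1/2  ✗ ⇒ coefficient is 0

m_sum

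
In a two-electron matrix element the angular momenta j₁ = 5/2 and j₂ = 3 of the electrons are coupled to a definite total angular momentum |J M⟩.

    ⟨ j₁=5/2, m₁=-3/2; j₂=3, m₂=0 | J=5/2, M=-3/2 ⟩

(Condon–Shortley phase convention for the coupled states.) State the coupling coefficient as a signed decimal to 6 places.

triangle: 3!×2!×3!/9! = 72/362880
(j±m)!: 1!×4!×3!×3!×1!×4! = 20736
prefactor² = (2J+1)×Δ×N² = 864/35
  k=2: +1/(2!×1!×2!×1!×0!×2!) = 1/8
  k=3: −1/(3!×0!×1!×0!×1!×3!) = -1/36
Σ = 7/72  ⇒  CG² = 864/35×(7/72)² = 7/30
CG = +√(7/30) = +0.483046

+√(7/30) = +0.483046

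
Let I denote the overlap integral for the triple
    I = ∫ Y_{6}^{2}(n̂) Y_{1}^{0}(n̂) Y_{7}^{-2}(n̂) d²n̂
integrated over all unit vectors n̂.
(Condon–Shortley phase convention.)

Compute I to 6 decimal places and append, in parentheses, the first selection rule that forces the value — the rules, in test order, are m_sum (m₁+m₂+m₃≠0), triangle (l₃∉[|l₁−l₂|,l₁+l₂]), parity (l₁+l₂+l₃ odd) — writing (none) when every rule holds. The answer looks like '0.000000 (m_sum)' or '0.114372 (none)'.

0.234717 (none)

Rules hold: Σm=0, L=14 even, 5≤7≤7.
N = 13·3·15 = 585
Δ = 0!·12!·2!/15! = 1/1365
Racah Σ t=0..0: t=0:+1/518400 = 1/518400
⇒ 3j(6 1 7; 0 0 0)² = 7/195, sgn -1
Racah Σ t=0..0: t=0:+1/967680 = 1/967680
⇒ 3j(6 1 7; 2 0 -2)² = 3/91, sgn -1
4πI² = N·(3j₀)²·(3jₘ)² = 9/13
I = +1·√(0.692308/4π) = 0.23471705
No selection rule forces the value: the integral is nonzero (none).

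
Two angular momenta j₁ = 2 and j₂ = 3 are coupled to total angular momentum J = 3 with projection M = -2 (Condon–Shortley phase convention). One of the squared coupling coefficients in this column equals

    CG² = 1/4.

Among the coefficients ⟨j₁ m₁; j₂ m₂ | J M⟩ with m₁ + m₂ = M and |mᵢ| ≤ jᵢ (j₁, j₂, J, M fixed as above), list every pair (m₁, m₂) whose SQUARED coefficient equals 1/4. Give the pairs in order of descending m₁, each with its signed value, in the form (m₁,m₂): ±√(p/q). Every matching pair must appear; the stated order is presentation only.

Admissible pairs with m₁+m₂ = M = -2: (-2,0), (-1,-1), (0,-2), (1,-3)
  (m₁,m₂)=(1,-3): CG² = 5/12, CG = +√(5/12)
  (m₁,m₂)=(0,-2): CG² = 0/1, CG = 0
  (m₁,m₂)=(-1,-1): CG² = 1/4, CG = −√(1/4)   ← matches the target
  (m₁,m₂)=(-2,0): CG² = 1/3, CG = +√(1/3)
Pairs with CG² = 1/4: (-1,-1): −√(1/4)

(-1,-1): −√(1/4)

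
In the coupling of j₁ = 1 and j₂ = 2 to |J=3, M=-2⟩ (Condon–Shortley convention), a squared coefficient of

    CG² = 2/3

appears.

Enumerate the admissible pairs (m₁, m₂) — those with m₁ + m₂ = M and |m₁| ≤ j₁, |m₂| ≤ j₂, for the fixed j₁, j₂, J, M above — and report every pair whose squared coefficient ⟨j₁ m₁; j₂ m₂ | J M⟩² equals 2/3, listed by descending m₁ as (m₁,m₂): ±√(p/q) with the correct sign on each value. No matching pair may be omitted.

Admissible pairs with m₁+m₂ = M = -2: (-1,-1), (0,-2)
  (m₁,m₂)=(0,-2): CG² = 1/3, CG = +√(1/3)
  (m₁,m₂)=(-1,-1): CG² = 2/3, CG = +√(2/3)   ← matches the target
Pairs with CG² = 2/3: (-1,-1): +√(2/3)

(-1,-1): +√(2/3)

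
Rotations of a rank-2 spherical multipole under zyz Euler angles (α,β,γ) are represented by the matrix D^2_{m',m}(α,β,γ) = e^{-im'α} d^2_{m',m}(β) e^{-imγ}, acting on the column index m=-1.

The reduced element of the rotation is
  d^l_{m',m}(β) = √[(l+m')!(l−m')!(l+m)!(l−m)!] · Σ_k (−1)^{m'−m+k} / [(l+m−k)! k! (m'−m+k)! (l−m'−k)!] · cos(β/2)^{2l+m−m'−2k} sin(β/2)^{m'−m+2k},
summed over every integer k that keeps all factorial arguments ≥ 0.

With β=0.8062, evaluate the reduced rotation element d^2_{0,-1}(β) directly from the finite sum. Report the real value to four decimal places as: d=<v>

d=-0.6118

d^2_{0,-1}(β=0.8062) via the finite sum:
With c≡cos(β/2)=0.919849 and s≡sin(β/2)=0.392272, N=[2·2·1·6]^{1/2}=4.898979
The bounds max(0,m−m')=0 and min(l+m,l−m')=1 give 2 terms
  k=0: (−1)^1·4.8990/(2)·0.9198^3·0.3923^1 = -0.747847
  k=1: (−1)^2·4.8990/(2)·0.9198^1·0.3923^3 = +0.136005
d^2_{0,-1}(0.8062) = -0.747847 +0.136005 = -0.611843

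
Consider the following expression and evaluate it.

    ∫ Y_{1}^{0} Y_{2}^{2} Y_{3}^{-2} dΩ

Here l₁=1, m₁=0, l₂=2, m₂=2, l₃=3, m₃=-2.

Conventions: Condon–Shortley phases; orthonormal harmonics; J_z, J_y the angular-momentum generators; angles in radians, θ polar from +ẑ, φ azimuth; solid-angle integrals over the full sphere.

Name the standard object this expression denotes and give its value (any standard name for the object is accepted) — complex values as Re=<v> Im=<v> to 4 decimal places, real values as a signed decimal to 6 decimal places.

This is a Gaunt coefficient — the integral of a triple product of spherical harmonics over the sphere.
Rules hold: Σm=0, L=6 even, 1≤3≤3.
N = 3·5·7 = 105
Δ = 0!·2!·4!/7! = 1/105
Racah Σ t=0..0: t=0:+1/4 = 1/4
⇒ 3j(1 2 3; 0 0 0)² = 3/35, sgn -1
Racah Σ t=0..0: t=0:+1/24 = 1/24
⇒ 3j(1 2 3; 0 2 -2)² = 1/21, sgn -1
4πI² = N·(3j₀)²·(3jₘ)² = 3/7
I = +1·√(0.428571/4π) = 0.18467439

Gaunt coefficient, +0.184674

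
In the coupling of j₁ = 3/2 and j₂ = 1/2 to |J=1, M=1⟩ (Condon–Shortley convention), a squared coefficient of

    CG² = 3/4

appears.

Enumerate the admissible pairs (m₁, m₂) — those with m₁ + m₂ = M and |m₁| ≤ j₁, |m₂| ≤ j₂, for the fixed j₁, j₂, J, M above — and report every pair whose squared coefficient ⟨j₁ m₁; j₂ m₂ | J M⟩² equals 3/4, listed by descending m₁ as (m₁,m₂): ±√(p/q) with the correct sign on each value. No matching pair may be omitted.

Admissible pairs with m₁+m₂ = M = 1: (1/2,1/2), (3/2,-1/2)
  (m₁,m₂)=(3/2,-1/2): CG² = 3/4, CG = +√(3/4)   ← matches the target
  (m₁,m₂)=(1/2,1/2): CG² = 1/4, CG = −√(1/4)
Pairs with CG² = 3/4: (3/2,-1/2): +√(3/4)

(3/2,-1/2): +√(3/4)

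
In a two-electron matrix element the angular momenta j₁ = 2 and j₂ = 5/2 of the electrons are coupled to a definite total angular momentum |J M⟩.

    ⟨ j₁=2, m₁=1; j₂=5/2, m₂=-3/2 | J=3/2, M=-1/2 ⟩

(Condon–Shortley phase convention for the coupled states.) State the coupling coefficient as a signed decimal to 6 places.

triangle: 3!*1!*2!/7! = 12/5040
(j±m)!: 3!*1!*1!*4!*1!*2! = 288
prefactor² = (2J+1)*Δ*N² = 96/35
  k=0: +1/(0!*3!*1!*1!*0!*1!) = 1/6
  k=1: −1/(1!*2!*0!*0!*1!*2!) = -1/4
Σ = -1/12  ⇒  CG² = 96/35*(-1/12)² = 2/105
CG = −√(2/105) = -0.138013

-0.138013  (= −√(2/105))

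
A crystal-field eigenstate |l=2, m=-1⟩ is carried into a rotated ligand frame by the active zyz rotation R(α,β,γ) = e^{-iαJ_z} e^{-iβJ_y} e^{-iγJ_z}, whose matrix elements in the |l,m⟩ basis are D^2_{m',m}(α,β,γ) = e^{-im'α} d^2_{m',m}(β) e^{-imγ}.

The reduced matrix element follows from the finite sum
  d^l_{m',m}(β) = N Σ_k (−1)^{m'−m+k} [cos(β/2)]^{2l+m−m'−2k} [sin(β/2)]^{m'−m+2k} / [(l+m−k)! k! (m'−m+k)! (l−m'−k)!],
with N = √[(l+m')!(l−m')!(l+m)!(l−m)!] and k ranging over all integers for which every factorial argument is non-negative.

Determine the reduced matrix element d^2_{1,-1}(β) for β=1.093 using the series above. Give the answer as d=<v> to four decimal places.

d=0.5185

d^2_{1,-1}(β=1.0930) via the finite sum:
Half-angle: c=0.854349, s=0.519700. N=√(6·1·1·6)=6.000000
k: max(0,(-1)−(1))=0 … min(2+(-1),2−(1))=1
  k=0: (−1)^2·6.0000/(2)·0.8543^2·0.5197^2 = +0.591422
  k=1: (−1)^3·6.0000/(6)·0.8543^0·0.5197^4 = -0.072948
d^2_{1,-1}(1.0930) = +0.591422 -0.072948 = +0.518474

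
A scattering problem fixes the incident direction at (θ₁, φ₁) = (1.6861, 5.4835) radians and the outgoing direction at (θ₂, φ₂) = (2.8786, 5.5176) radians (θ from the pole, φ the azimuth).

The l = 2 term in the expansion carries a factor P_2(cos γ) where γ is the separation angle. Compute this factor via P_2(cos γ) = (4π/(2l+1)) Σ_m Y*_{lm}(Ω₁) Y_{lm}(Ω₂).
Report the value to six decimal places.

-0.295551

Addition theorem: P_2(cos γ) = (4π/5) Σ_m Y*_{lm}(Ω₁) Y_{lm}(Ω₂), m = −2…2:
  m=-2: (-0.01089 - 0.38101j) × (0.00103 + 0.02609j) = 0.00993 - 0.00068j  (running Σ = 0.00993 - 0.00068j)
  m=-1: (-0.06153 + 0.06332j) × (-0.13982 - 0.13439j) = 0.01711 - 0.00058j  (running Σ = 0.02704 - 0.00126j)
  m=0: (-0.30287 + 0.00000j) × (0.56684 + 0.00000j) = -0.17168 + 0.00000j  (running Σ = -0.14464 - 0.00126j)
  m=1: (0.06153 + 0.06332j) × (0.13982 - 0.13439j) = 0.01711 + 0.00058j  (running Σ = -0.12752 - 0.00068j)
  m=2: (-0.01089 + 0.38101j) × (0.00103 - 0.02609j) = 0.00993 + 0.00068j  (running Σ = -0.11760 + 0.00000j)
Total Σ_m = -0.11760 + 0.00000j. Multiply by 2.513274: -0.29555 + 0.00000j. P_2(cos γ) = -0.295551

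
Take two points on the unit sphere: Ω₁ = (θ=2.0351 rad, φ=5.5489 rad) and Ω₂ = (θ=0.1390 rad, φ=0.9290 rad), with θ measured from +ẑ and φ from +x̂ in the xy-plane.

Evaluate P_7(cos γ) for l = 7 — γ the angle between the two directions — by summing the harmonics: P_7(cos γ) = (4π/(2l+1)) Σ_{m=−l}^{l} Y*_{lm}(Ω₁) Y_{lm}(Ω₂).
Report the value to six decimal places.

-0.122602

Addition theorem: P_7(cos γ) = (4π/15) Σ_m Y*_{lm}(Ω₁) Y_{lm}(Ω₂), m = −7…7:
  [-7]  conj(Y_{7,-7})(Ω₁) = 0.09474 + 0.20789j ; Y_{7,-7}(Ω₂) = 0.00000 - 0.00000j ; Δ = 0.00000 + 0.00000j
  [-6]  conj(Y_{7,-6})(Ω₁) = 0.12925 - 0.40815j ; Y_{7,-6}(Ω₂) = 0.00001 + 0.00001j ; Δ = 0.00000 - 0.00000j
  [-5]  conj(Y_{7,-5})(Ω₁) = -0.29075 + 0.17029j ; Y_{7,-5}(Ω₂) = -0.00001 + 0.00022j ; Δ = -0.00003 - 0.00007j
  [-4]  conj(Y_{7,-4})(Ω₁) = -0.08086 - 0.01677j ; Y_{7,-4}(Ω₂) = -0.00219 + 0.00142j ; Δ = 0.00020 - 0.00008j
  [-3]  conj(Y_{7,-3})(Ω₁) = 0.20954 + 0.28615j ; Y_{7,-3}(Ω₂) = -0.02093 - 0.00775j ; Δ = -0.00217 - 0.00761j
  [-2]  conj(Y_{7,-2})(Ω₁) = 0.00747 - 0.07287j ; Y_{7,-2}(Ω₂) = -0.03764 - 0.12744j ; Δ = -0.00957 + 0.00179j
  [-1]  conj(Y_{7,-1})(Ω₁) = 0.23851 - 0.21529j ; Y_{7,-1}(Ω₂) = 0.29666 - 0.39695j ; Δ = -0.01471 - 0.15855j
  [+0]  conj(Y_{7,0})(Ω₁) = -0.11493 + 0.00000j ; Y_{7,0}(Ω₂) = 0.81620 + 0.00000j ; Δ = -0.09381 + 0.00000j
  [+1]  conj(Y_{7,1})(Ω₁) = -0.23851 - 0.21529j ; Y_{7,1}(Ω₂) = -0.29666 - 0.39695j ; Δ = -0.01471 + 0.15855j
  [+2]  conj(Y_{7,2})(Ω₁) = 0.00747 + 0.07287j ; Y_{7,2}(Ω₂) = -0.03764 + 0.12744j ; Δ = -0.00957 - 0.00179j
  [+3]  conj(Y_{7,3})(Ω₁) = -0.20954 + 0.28615j ; Y_{7,3}(Ω₂) = 0.02093 - 0.00775j ; Δ = -0.00217 + 0.00761j
  [+4]  conj(Y_{7,4})(Ω₁) = -0.08086 + 0.01677j ; Y_{7,4}(Ω₂) = -0.00219 - 0.00142j ; Δ = 0.00020 + 0.00008j
  [+5]  conj(Y_{7,5})(Ω₁) = 0.29075 + 0.17029j ; Y_{7,5}(Ω₂) = 0.00001 + 0.00022j ; Δ = -0.00003 + 0.00007j
  [+6]  conj(Y_{7,6})(Ω₁) = 0.12925 + 0.40815j ; Y_{7,6}(Ω₂) = 0.00001 - 0.00001j ; Δ = 0.00000 + 0.00000j
  [+7]  conj(Y_{7,7})(Ω₁) = -0.09474 + 0.20789j ; Y_{7,7}(Ω₂) = -0.00000 - 0.00000j ; Δ = 0.00000 - 0.00000j
Total Σ_m = -0.14635 + 0.00000j. Multiply by 0.837758: -0.12260 + 0.00000j. P_7(cos γ) = -0.122602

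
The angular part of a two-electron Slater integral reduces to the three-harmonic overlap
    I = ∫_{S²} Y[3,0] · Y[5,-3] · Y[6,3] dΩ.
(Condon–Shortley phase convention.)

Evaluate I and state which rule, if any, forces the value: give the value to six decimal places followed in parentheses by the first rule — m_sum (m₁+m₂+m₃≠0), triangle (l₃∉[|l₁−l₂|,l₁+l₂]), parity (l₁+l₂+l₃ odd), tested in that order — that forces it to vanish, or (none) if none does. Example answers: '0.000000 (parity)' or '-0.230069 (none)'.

0.036034 (none)

Checks pass: Σm=0; 14 even; l₃=6∈[2,8].
(2·3+1)(2·5+1)(2·6+1) = 1001
Δ: 2! 4! 8! / 15! → 1/675675
sum: t=0:+1/8640 t=1:−1/2304 t=2:+1/8640 = -7/34560
3j²(3 5 6; 0 0 0) = Δ·Π!·Σ² = 7/429  (sign -1)
sum: t=0:+1/17280 t=1:−1/20160 t=2:+1/483840 = 1/96768
3j²(3 5 6; 0 -3 3) = Δ·Π!·Σ² = 1/1001  (sign -1)
combine: 4πI² = 1001·7/429·1/1001 = 7/429
take √, sign +1: I = 0.03603425
No selection rule forces the value: the integral is nonzero (none).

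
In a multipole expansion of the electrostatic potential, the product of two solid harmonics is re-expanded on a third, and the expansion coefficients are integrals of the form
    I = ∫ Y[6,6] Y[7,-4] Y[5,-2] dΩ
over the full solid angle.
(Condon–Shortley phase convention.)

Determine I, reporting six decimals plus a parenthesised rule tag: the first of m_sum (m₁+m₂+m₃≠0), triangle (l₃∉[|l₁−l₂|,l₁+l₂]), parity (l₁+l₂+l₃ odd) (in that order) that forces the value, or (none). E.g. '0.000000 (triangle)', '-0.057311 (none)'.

Checks pass: Σm=0; 18 even; l₃=5∈[1,13].
(2·6+1)(2·7+1)(2·5+1) = 2145
Δ: 8! 4! 6! / 19! → 1/174594420
sum: t=2:+1/4147200 t=3:−1/207360 t=4:+1/82944 t=5:−1/207360 t=6:+1/4147200 = 1/345600
3j²(6 7 5; 0 0 0) = Δ·Π!·Σ² = 420/46189  (sign -1)
sum: t=0:+1/34836480 = 1/34836480
3j²(6 7 5; 6 -4 -2) = Δ·Π!·Σ² = 275/16796  (sign -1)
combine: 4πI² = 2145·420/46189·275/16796 = 433125/1356277
take √, sign +1: I = 0.15941438
No selection rule forces the value: the integral is nonzero (none).

0.159414 (none)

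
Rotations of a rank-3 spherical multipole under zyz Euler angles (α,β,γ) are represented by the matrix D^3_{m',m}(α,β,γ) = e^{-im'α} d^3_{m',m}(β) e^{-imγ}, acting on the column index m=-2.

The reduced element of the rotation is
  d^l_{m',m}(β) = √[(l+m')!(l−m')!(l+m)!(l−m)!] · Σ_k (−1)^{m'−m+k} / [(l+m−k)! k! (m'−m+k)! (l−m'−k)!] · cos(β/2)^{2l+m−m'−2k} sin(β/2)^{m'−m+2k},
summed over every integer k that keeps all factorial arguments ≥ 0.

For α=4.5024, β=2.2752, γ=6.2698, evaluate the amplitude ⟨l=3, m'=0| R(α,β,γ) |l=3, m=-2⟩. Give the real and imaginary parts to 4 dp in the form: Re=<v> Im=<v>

First d^3_{0,-2}(β=2.2752), then the phase factors e^{-i(0)α} and e^{-i(-2)γ}:
With c≡cos(β/2)=0.419774 and s≡sin(β/2)=0.907629, N=[6·6·1·120]^{1/2}=65.726707
k∈{0,1} keeps every argument non-negative
  k=0: (−1)^2·65.7267/(12)·0.4198^4·0.9076^2 = +0.140100
  k=1: (−1)^3·65.7267/(12)·0.4198^2·0.9076^4 = -0.654975
d^3_{0,-2}(2.2752) = +0.140100 -0.654975 = -0.514874
D = (+1.000000+0.000000i)·(-0.514874)·(+0.999642-0.026767i) = -0.514690+0.013782i

Re=-0.5147 Im=0.0138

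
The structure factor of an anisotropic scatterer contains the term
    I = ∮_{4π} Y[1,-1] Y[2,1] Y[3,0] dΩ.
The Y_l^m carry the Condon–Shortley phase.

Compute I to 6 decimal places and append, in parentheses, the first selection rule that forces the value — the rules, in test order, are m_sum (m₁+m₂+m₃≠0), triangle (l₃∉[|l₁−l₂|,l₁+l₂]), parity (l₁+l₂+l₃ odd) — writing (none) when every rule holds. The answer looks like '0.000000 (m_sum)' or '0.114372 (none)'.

0.143048 (none)

Checks pass: Σm=0; 6 even; l₃=3∈[1,3].
(2·1+1)(2·2+1)(2·3+1) = 105
Δ: 0! 2! 4! / 7! → 1/105
sum: t=0:+1/4 = 1/4
3j²(1 2 3; 0 0 0) = Δ·Π!·Σ² = 3/35  (sign -1)
sum: t=0:+1/12 = 1/12
3j²(1 2 3; -1 1 0) = Δ·Π!·Σ² = 1/35  (sign -1)
combine: 4πI² = 105·3/35·1/35 = 9/35
take √, sign +1: I = 0.14304817
No selection rule forces the value: the integral is nonzero (none).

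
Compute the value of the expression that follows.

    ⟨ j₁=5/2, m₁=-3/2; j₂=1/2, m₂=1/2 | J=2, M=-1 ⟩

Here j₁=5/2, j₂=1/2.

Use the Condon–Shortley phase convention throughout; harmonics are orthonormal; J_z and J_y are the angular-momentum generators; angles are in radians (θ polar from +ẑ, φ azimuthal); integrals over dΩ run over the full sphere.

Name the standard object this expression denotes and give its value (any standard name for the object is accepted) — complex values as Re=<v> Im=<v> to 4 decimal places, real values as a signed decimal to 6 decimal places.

This is a Clebsch–Gordan (vector-coupling) coefficient.
√[5·1!4!0!/6! · 1!4!1!0!1!3!] = √(24)
  +(−1)^1/∏(1,0,3,0,1,0)! = -1/6  (running -1/6)
⟨..|..⟩ = √(24)·(-1/6) = -0.816497

Clebsch–Gordan coefficient, −√(2/3) ≈ -0.816497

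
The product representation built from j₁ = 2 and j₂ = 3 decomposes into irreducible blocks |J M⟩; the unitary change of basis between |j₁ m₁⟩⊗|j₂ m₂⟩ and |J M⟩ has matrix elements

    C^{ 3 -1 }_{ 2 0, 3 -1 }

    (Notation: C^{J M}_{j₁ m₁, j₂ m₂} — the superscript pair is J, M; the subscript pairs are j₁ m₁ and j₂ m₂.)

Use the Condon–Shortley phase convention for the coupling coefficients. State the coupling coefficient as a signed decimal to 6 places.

j₁+j₂−J=2  J+j₁−j₂=2  J−j₁+j₂=4  j₁+j₂+J+1=9
(j₁±m₁, j₂±m₂, J±M) = (2,2,2,4,2,4)
P² = 256/15
sum k=0..2:
  [0] +1/16 = 1/16
  [1] −1/6 = -1/6
  [2] +1/96 = 1/96
S = -3/32
C² = P²·S² = 3/20 ; C = -0.387298

-0.387298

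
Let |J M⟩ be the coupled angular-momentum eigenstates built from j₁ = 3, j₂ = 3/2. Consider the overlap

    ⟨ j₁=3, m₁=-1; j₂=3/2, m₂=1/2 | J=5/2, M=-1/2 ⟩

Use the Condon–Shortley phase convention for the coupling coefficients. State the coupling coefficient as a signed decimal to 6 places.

√[6·2!4!1!/8! · 2!4!2!1!2!3!] = √(288/35)
  +(−1)^1/∏(1,1,3,1,1,0)! = -1/6  (running -1/6)
  +(−1)^2/∏(2,0,2,0,2,1)! = 1/8  (running -1/24)
⟨..|..⟩ = √(288/35)·(-1/24) = -0.119523

-0.119523  (= −√(1/70))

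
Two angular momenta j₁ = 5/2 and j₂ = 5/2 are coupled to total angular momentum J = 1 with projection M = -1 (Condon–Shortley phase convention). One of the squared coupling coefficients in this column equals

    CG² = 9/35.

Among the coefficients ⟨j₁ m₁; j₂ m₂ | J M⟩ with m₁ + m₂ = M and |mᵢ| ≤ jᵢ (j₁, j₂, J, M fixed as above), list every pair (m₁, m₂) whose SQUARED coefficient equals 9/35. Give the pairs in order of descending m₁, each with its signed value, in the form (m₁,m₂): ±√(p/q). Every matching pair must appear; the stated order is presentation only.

Admissible pairs with m₁+m₂ = M = -1: (-5/2,3/2), (-3/2,1/2), (-1/2,-1/2), (1/2,-3/2), (3/2,-5/2)
  (m₁,m₂)=(3/2,-5/2): CG² = 1/7, CG = +√(1/7)
  (m₁,m₂)=(1/2,-3/2): CG² = 8/35, CG = −√(8/35)
  (m₁,m₂)=(-1/2,-1/2): CG² = 9/35, CG = +√(9/35)   ← matches the target
  (m₁,m₂)=(-3/2,1/2): CG² = 8/35, CG = −√(8/35)
  (m₁,m₂)=(-5/2,3/2): CG² = 1/7, CG = +√(1/7)
Pairs with CG² = 9/35: (-1/2,-1/2): +√(9/35)

(-1/2,-1/2): +√(9/35)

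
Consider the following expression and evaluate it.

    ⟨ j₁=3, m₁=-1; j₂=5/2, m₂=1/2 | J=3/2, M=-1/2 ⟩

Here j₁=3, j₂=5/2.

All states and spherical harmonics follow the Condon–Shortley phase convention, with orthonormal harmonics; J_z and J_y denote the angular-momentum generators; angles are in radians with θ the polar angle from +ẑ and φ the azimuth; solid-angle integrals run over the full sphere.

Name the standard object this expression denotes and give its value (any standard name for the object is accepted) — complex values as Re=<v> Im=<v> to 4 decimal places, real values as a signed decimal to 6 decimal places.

This is a Clebsch–Gordan (vector-coupling) coefficient.
triangle: 4!×2!×1!/8! = 48/40320
(j±m)!: 2!×4!×3!×2!×1!×2! = 1152
prefactor² = (2J+1)×Δ×N² = 192/35
  k=2: +1/(2!×2!×2!×1!×0!×0!) = 1/8
  k=3: −1/(3!×1!×1!×0!×1!×1!) = -1/6
Σ = -1/24  ⇒  CG² = 192/35×(-1/24)² = 1/105
CG = −√(1/105) = -0.097590

Clebsch–Gordan coefficient, −√(1/105) ≈ -0.097590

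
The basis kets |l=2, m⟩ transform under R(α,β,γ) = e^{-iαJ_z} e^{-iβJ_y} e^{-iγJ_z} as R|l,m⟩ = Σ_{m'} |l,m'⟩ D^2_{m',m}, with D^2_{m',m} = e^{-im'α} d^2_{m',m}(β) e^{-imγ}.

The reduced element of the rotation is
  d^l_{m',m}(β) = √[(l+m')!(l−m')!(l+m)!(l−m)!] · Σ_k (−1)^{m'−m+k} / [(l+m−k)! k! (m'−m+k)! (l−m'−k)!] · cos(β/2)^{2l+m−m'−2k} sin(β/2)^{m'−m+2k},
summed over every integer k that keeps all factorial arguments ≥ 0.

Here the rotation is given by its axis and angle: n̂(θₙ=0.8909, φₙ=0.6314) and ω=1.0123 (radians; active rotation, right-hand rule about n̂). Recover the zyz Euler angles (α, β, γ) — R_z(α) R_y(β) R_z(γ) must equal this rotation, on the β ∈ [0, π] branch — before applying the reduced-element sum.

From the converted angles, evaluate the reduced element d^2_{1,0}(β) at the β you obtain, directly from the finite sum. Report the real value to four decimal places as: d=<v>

Axis–angle → zyz. n̂ = (sinθₙcosφₙ, sinθₙsinφₙ, cosθₙ) = (+0.627711, +0.459021, +0.628712), ω = 1.0123.
R = I cosω + sinω [n̂]ₓ + (1−cosω) n̂n̂ᵀ gives
  R = [+0.715136, -0.397734, +0.574794; +0.668629, +0.628959, -0.396668; -0.203754, +0.667996, +0.715728]
β = atan2(√(R₁₃²+R₂₃²), R₃₃) = 0.773131; α = atan2(R₂₃, R₁₃) mod 2π = 5.679131; γ = atan2(R₃₂, −R₃₁) mod 2π = 1.274738
d^2_{1,0}(β=0.7731) via the finite sum:
With c≡cos(β/2)=0.926209 and s≡sin(β/2)=0.377009, N=[6·1·2·2]^{1/2}=4.898979
k: max(0,(0)−(1))=0 … min(2+(0),2−(1))=1
  k=0: (−1)^1·4.8990/(2)·0.9262^3·0.3770^1 = -0.733762
  k=1: (−1)^2·4.8990/(2)·0.9262^1·0.3770^3 = +0.121574
d^2_{1,0}(0.7731) = -0.733762 +0.121574 = -0.612188

d=-0.6122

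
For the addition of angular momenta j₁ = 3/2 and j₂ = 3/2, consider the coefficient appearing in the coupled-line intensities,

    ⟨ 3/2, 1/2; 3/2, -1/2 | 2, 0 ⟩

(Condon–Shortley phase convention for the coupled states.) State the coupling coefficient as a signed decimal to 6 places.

√[5·1!2!2!/6! · 2!1!1!2!2!2!] = √(4/9)
  +(−1)^0/∏(0,1,1,1,1,1)! = 1  (running 1)
  +(−1)^1/∏(1,0,0,0,2,2)! = -1/4  (running 3/4)
⟨..|..⟩ = √(4/9)·(3/4) = +0.500000

+√(1/4) = +0.500000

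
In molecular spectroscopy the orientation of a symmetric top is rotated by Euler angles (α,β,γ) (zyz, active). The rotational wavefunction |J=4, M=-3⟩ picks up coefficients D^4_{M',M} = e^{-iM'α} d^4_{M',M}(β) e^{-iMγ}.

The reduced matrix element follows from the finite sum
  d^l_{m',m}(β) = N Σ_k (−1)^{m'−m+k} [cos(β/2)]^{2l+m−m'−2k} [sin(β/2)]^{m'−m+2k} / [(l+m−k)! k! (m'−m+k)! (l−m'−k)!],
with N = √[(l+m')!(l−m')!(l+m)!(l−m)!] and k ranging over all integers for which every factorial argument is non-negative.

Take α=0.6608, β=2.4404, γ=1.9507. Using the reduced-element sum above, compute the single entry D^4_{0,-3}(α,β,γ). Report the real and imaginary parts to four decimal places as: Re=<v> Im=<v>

D^4_{0,-3}(0.6608,2.4404,1.9507) = e^{-i·0·0.6608}·d^4_{0,-3}(2.4404)·e^{-i·-3·1.9507}. Compute d first:
Half-angle: c=0.343458, s=0.939168. N=√(24·24·1·5040)=1703.830978
The bounds max(0,m−m')=0 and min(l+m,l−m')=1 give 2 terms
  k=0: (−1)^3·1703.8310/(144)·0.3435^5·0.9392^3 = -0.046845
  k=1: (−1)^4·1703.8310/(144)·0.3435^3·0.9392^5 = +0.350269
d^4_{0,-3}(2.4404) = -0.046845 +0.350269 = +0.303424
D = (+1.000000+0.000000i)·(+0.303424)·(+0.908513-0.417857i) = +0.275664-0.126788i

Re=0.2757 Im=-0.1268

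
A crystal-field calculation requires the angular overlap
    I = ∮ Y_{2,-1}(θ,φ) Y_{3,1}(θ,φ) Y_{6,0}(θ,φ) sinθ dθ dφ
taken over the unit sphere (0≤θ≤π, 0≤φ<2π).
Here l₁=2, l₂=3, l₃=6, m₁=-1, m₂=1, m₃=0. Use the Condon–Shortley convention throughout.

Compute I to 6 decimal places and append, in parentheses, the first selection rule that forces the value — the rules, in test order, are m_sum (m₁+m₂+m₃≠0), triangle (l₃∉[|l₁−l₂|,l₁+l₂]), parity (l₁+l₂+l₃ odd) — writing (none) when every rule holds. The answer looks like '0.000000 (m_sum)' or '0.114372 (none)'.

0.000000 (triangle)

triangle: need 1≤l₃≤5, have 6; I=0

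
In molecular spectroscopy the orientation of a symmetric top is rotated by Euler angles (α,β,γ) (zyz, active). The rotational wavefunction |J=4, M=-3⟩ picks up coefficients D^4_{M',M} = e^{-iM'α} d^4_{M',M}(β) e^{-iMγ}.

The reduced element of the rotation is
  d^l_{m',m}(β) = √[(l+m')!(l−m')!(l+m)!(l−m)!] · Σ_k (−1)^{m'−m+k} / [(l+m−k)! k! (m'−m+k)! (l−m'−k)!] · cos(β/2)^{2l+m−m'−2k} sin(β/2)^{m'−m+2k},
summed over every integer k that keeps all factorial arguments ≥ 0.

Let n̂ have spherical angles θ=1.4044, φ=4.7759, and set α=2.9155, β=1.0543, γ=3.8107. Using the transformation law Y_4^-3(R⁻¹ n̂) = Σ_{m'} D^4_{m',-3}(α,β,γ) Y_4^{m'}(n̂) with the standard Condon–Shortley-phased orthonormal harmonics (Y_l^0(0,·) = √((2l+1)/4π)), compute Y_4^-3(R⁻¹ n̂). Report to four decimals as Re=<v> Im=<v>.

Re=-0.1777 Im=0.0829

Need the full column D^4_{m',-3} for m'=−4..4 at α=2.9155, β=1.0543, γ=3.8107.
cos(β/2)=0.864244, sin(β/2)=0.503072
d^4_{-4,-3}: single k=1 term ⇒ +0.512426;  D = -0.231086-0.457362i
d^4_{-3,-3}: k∈[0..1] ⇒ +0.311238 -0.738207 = -0.426969;  D = -0.102218-0.414553i
d^4_{-2,-3}: k∈[0..1] ⇒ -0.677876 +0.689063 = +0.011187;  D = -0.000175-0.011186i
d^4_{-1,-3}: k∈[0..1] ⇒ +0.837048 -0.472701 = +0.364347;  D = -0.076106+0.356309i
d^4_{0,-3}: k∈[0..1] ⇒ -0.726337 +0.246108 = -0.480229;  D = -0.203038+0.435196i
d^4_{1,-3}: k∈[0..1] ⇒ +0.472701 -0.096101 = +0.376601;  D = -0.231678+0.296906i
d^4_{2,-3}: k∈[0..1] ⇒ -0.233478 +0.026370 = -0.207108;  D = -0.160770+0.130564i
d^4_{3,-3}: k∈[0..1] ⇒ +0.084753 -0.004102 = +0.080650;  D = -0.072410+0.035515i
d^4_{4,-3}: single k=0 term ⇒ -0.019934;  D = -0.019410+0.004543i
Y_4^{m'}(θ=1.4044,φ=4.7759) and Σ D·Y over m':
  (-0.2311-0.4574i)·(+0.4052-0.1052i)  (-0.1022-0.4146i)·(-0.0377-0.1952i)  (-0.0002-0.0112i)·(+0.2608-0.0333i)  (-0.0761+0.3563i)·(-0.0138-0.2165i)  (-0.2030+0.4352i)·(+0.2331+0.0000i)  (-0.2317+0.2969i)·(+0.0138-0.2165i)  (-0.1608+0.1306i)·(+0.2608+0.0333i)  (-0.0724+0.0355i)·(+0.0377-0.1952i)  (-0.0194+0.0045i)·(+0.4052+0.1052i)
Y_4^-3(R⁻¹ n̂) = -0.177664+0.082900i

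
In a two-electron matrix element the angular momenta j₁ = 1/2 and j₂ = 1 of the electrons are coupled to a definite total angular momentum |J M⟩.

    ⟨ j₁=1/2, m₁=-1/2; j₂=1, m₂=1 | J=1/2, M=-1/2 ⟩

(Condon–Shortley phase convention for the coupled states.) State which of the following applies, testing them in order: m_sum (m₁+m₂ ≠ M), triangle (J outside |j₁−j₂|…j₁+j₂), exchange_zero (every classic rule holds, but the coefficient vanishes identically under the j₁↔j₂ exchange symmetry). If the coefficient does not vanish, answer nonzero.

m_sum

m-sum: m₁+m₂ = -1/2+1 = 1/2, M = -1/2  ✗ ⇒ coefficient is 0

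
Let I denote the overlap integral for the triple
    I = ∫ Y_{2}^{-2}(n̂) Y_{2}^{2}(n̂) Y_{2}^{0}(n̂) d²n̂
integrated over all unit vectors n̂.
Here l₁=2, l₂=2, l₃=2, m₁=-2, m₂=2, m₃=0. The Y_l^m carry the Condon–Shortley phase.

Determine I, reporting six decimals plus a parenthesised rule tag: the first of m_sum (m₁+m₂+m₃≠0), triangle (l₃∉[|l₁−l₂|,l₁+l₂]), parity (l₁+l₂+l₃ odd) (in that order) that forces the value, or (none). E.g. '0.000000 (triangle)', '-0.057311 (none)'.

-0.180224 (none)

m-sum 0 ✓  L=6 even ✓  0≤2≤4 ✓
Π(2lᵢ+1) = 5×5×5 = 125
triangle coeff Δ(2,2,2) = 1/630
Σ_t [0,2]: t=0:+1/8 t=1:−1/1 t=2:+1/8 = -3/4
(3j)²=2/35 [(2 2 2; 0 0 0)], sign=-1
Σ_t [2,2]: t=2:+1/8 = 1/8
(3j)²=2/35 [(2 2 2; -2 2 0)], sign=+1
⇒ 4πI² = 20/49
I = (-1)√(20/49/(4π)) = -0.18022375
No selection rule forces the value: the integral is nonzero (none).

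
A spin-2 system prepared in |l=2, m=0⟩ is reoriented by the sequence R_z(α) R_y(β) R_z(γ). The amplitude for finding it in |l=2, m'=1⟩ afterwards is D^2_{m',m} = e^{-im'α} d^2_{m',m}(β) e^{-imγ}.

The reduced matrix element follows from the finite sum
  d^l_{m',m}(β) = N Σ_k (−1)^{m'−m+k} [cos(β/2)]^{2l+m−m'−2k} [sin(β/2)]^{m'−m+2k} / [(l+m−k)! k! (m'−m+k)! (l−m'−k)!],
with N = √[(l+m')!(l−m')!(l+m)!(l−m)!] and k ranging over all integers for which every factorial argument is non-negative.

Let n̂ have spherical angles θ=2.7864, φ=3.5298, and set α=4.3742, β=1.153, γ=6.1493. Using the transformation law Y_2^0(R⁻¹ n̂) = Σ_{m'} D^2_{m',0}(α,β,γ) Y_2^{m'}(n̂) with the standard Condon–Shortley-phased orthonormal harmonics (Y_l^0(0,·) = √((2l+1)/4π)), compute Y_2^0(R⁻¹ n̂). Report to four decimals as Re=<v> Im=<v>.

Need the full column D^2_{m',0} for m'=−2..2 at α=4.3742, β=1.1530, γ=6.1493.
cos(β/2)=0.838376, sin(β/2)=0.545093
d^2_{-2,0}: single k=2 term ⇒ +0.511557;  D = -0.398935+0.320221i
d^2_{-1,0}: k∈[1..2] ⇒ +0.786796 -0.332603 = +0.454193;  D = -0.150692-0.428466i
d^2_{0,0}: k∈[0..2] ⇒ +0.494031 -0.835369 +0.088284 = -0.253054;  D = -0.253054+0.000000i
d^2_{1,0}: k∈[0..1] ⇒ -0.786796 +0.332603 = -0.454193;  D = +0.150692-0.428466i
d^2_{2,0}: single k=0 term ⇒ +0.511557;  D = -0.398935-0.320221i
Y_2^{m'}(θ=2.7864,φ=3.5298) and Σ D·Y over m':
  (-0.3989+0.3202i)·(+0.0333-0.0327i)  (-0.1507-0.4285i)·(+0.2332-0.0954i)  (-0.2531+0.0000i)·(+0.5163+0.0000i)  (+0.1507-0.4285i)·(-0.2332-0.0954i)  (-0.3989-0.3202i)·(+0.0333+0.0327i)
Y_2^0(R⁻¹ n̂) = -0.288270+0.000000i

Re=-0.2883 Im=0.0000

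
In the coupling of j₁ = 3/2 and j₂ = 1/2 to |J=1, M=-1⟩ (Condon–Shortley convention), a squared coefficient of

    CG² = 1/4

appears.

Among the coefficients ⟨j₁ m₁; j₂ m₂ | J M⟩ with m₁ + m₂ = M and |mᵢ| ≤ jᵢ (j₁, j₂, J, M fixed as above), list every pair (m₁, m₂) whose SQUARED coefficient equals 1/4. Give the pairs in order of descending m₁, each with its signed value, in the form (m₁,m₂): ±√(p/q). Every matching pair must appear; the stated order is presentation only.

Admissible pairs with m₁+m₂ = M = -1: (-3/2,1/2), (-1/2,-1/2)
  (m₁,m₂)=(-1/2,-1/2): CG² = 1/4, CG = +√(1/4)   ← matches the target
  (m₁,m₂)=(-3/2,1/2): CG² = 3/4, CG = −√(3/4)
Pairs with CG² = 1/4: (-1/2,-1/2): +√(1/4)

(-1/2,-1/2): +√(1/4)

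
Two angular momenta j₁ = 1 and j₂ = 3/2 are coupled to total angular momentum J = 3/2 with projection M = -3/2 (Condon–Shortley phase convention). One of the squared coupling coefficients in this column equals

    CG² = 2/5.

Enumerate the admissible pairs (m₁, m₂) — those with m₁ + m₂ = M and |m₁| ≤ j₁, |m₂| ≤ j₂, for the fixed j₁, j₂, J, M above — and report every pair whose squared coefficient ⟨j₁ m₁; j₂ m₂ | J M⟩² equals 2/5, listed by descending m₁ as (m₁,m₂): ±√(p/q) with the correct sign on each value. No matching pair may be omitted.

(-1,-1/2): −√(2/5)

Admissible pairs with m₁+m₂ = M = -3/2: (-1,-1/2), (0,-3/2)
  (m₁,m₂)=(0,-3/2): CG² = 3/5, CG = +√(3/5)
  (m₁,m₂)=(-1,-1/2): CG² = 2/5, CG = −√(2/5)   ← matches the target
Pairs with CG² = 2/5: (-1,-1/2): −√(2/5)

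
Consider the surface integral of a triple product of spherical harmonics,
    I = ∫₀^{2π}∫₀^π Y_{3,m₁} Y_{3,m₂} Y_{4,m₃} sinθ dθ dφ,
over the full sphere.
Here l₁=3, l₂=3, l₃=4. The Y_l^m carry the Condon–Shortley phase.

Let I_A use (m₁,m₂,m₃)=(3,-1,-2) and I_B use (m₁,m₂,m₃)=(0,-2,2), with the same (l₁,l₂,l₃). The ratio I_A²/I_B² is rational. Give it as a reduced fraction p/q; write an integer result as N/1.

18/1

Same 3,3,4: normalisation and zero-m 3j drop out of the ratio.
A: Δ: 2! 4! 4! / 11! → 1/34650; sum: t=0:+1/192 = 1/192; 3j²(3 3 4; 3 -1 -2) = Δ·Π!·Σ² = 3/77  (sign +1)
B: Δ: 2! 4! 4! / 11! → 1/34650; sum: t=0:+1/72 t=1:−1/96 = 1/288; 3j²(3 3 4; 0 -2 2) = Δ·Π!·Σ² = 1/462  (sign +1)
I_A²/I_B² = (3/77)/(1/462) = 18/1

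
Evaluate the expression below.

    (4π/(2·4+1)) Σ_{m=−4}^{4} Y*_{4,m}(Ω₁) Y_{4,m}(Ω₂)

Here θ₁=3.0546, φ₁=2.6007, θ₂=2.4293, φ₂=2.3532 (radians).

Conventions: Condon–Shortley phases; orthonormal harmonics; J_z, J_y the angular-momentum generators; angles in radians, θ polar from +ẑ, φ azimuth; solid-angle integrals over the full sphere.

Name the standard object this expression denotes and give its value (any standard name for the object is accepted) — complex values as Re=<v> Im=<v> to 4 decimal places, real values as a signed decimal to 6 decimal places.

Legendre polynomial (addition theorem), -0.205110

This sum is the spherical-harmonic addition theorem: it equals the Legendre polynomial P_l(cos γ) of the angle γ between the two directions.
Expand P_4 via completeness: Σ_{m} conj(Y_{4,m}) at Ω₁ times Y_{4,m} at Ω₂ —
  [-4]  conj(Y_{4,-4})(Ω₁) = -0.000014-0.000021i ; Y_{4,-4}(Ω₂) = -0.080739-0.000967i ; Δ = +0.000001+0.000002i
  [-3]  conj(Y_{4,-3})(Ω₁) = -0.000042-0.000817i ; Y_{4,-3}(Ω₂) = -0.188685+0.185325i ; Δ = +0.000159+0.000146i
  [-2]  conj(Y_{4,-2})(Ω₁) = +0.007055-0.013258i ; Y_{4,-2}(Ω₂) = -0.002576+0.430089i ; Δ = +0.005684+0.003068i
  [-1]  conj(Y_{4,-1})(Ω₁) = +0.138555-0.083222i ; Y_{4,-1}(Ω₂) = +0.166617+0.167618i ; Δ = +0.037035+0.009358i
  [+0]  conj(Y_{4,0})(Ω₁) = +0.814554-0.000000i ; Y_{4,0}(Ω₂) = -0.285626+0.000000i ; Δ = -0.232658+0.000000i
  [+1]  conj(Y_{4,1})(Ω₁) = -0.138555-0.083222i ; Y_{4,1}(Ω₂) = -0.166617+0.167618i ; Δ = +0.037035-0.009358i
  [+2]  conj(Y_{4,2})(Ω₁) = +0.007055+0.013258i ; Y_{4,2}(Ω₂) = -0.002576-0.430089i ; Δ = +0.005684-0.003068i
  [+3]  conj(Y_{4,3})(Ω₁) = +0.000042-0.000817i ; Y_{4,3}(Ω₂) = +0.188685+0.185325i ; Δ = +0.000159-0.000146i
  [+4]  conj(Y_{4,4})(Ω₁) = -0.000014+0.000021i ; Y_{4,4}(Ω₂) = -0.080739+0.000967i ; Δ = +0.000001-0.000002i
Σ over m = -0.146899-0.000000i; ×(4π/9) → -0.205110-0.000000i. Real part: -0.205110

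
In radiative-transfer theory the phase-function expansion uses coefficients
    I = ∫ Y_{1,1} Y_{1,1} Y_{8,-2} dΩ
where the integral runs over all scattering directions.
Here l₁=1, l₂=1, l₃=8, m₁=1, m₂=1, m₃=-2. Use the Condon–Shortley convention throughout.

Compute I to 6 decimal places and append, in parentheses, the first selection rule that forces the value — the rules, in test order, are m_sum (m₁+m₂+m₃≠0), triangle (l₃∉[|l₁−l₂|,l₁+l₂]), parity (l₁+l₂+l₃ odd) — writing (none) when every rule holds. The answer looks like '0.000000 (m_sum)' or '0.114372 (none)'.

|1−1|≤8≤1+1 violated ⇒ I = 0

0.000000 (triangle)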